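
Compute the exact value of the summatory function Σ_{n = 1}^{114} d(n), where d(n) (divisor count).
Σ_{n ≤ 114} d(n) = 562

Compute d(n) for each 1 ≤ n ≤ 114: d(1) = 1, d(2) = 2, d(3) = 2, d(4) = 3, d(5) = 2, d(6) = 4, d(7) = 2, d(8) = 4, d(9) = 3, d(10) = 4, d(11) = 2, d(12) = 6, d(13) = 2, d(14) = 4, d(15) = 4, d(16) = 5, d(17) = 2, d(18) = 6, d(19) = 2, d(20) = 6, d(21) = 4, d(22) = 4, d(23) = 2, d(24) = 8, d(25) = 3, d(26) = 4, d(27) = 4, d(28) = 6, d(29) = 2, d(30) = 8, d(31) = 2, d(32) = 6, d(33) = 4, d(34) = 4, d(35) = 4, d(36) = 9, d(37) = 2, d(38) = 4, d(39) = 4, d(40) = 8, d(41) = 2, d(42) = 8, d(43) = 2, d(44) = 6, d(45) = 6, d(46) = 4, d(47) = 2, d(48) = 10, d(49) = 3, d(50) = 6, d(51) = 4, d(52) = 6, d(53) = 2, d(54) = 8, d(55) = 4, d(56) = 8, d(57) = 4, d(58) = 4, d(59) = 2, d(60) = 12, d(61) = 2, d(62) = 4, d(63) = 6, d(64) = 7, d(65) = 4, d(66) = 8, d(67) = 2, d(68) = 6, d(69) = 4, d(70) = 8, d(71) = 2, d(72) = 12, d(73) = 2, d(74) = 4, d(75) = 6, d(76) = 6, d(77) = 4, d(78) = 8, d(79) = 2, d(80) = 10, d(81) = 5, d(82) = 4, d(83) = 2, d(84) = 12, d(85) = 4, d(86) = 4, d(87) = 4, d(88) = 8, d(89) = 2, d(90) = 12, d(91) = 4, d(92) = 6, d(93) = 4, d(94) = 4, d(95) = 4, d(96) = 12, d(97) = 2, d(98) = 6, d(99) = 6, d(100) = 9, d(101) = 2, d(102) = 8, d(103) = 2, d(104) = 8, d(105) = 8, d(106) = 4, d(107) = 2, d(108) = 12, d(109) = 2, d(110) = 8, d(111) = 4, d(112) = 10, d(113) = 2, d(114) = 8. Summing all 114 values: 562. (Dirichlet's divisor formula: Σ_{n ≤ x} d(n) = x ln(x) + (2γ − 1) x + O(√x). For x = 114, the asymptotic estimate is ≈ 557.53.)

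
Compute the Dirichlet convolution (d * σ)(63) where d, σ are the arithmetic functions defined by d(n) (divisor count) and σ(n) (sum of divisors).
(d * σ)(63) = 240

Divisors of 63: [1, 3, 7, 9, 21, 63]. For each d | 63:
  d = 1: d(1) · σ(63/1) = 1 · 104 = 104
  d = 3: d(3) · σ(63/3) = 2 · 32 = 64
  d = 7: d(7) · σ(63/7) = 2 · 13 = 26
  d = 9: d(9) · σ(63/9) = 3 · 8 = 24
  d = 21: d(21) · σ(63/21) = 4 · 4 = 16
  d = 63: d(63) · σ(63/63) = 6 · 1 = 6
Summing: (d * σ)(63) = 104 + 64 + 26 + 24 + 16 + 6 = 240.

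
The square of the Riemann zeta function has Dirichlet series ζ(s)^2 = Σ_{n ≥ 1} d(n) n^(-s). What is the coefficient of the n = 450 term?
d(450) = 18

ζ(s)^2 = (Σ 1/m^s)(Σ 1/k^s). The coefficient of 1/n^s in the product is the number of ordered pairs (m, k) with mk = n, which equals d(n). For n = 450, divisors are [1, 2, 3, 5, 6, 9, 10, 15, 18, 25, 30, 45, 50, 75, 90, 150, 225, 450], so d(450) = 18.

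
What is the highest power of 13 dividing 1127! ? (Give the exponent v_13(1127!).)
v_13(1127!) = 92

Legendre's formula: v_p(n!) = Σ_{k ≥ 1} ⌊n / p^k⌋. For p = 13, n = 1127, the terms are:
  ⌊1127/13^1⌋ = ⌊1127/13⌋ = 86
  ⌊1127/13^2⌋ = ⌊1127/169⌋ = 6
(the next term ⌊1127/13^3⌋ = 0, terminating the sum). Summing: v_13(1127!) = 86 + 6 = 92.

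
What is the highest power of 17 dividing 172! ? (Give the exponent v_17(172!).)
v_17(172!) = 10

Legendre's formula: v_p(n!) = Σ_{k ≥ 1} ⌊n / p^k⌋. For p = 17, n = 172, the terms are:
  ⌊172/17^1⌋ = ⌊172/17⌋ = 10
(the next term ⌊172/17^2⌋ = 0, terminating the sum). Summing: v_17(172!) = 10 = 10.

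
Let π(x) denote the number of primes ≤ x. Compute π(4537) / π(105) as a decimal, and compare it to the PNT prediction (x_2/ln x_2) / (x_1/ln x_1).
π(4537)/π(105) = 615/27 ≈ 22.7778;  PNT prediction ≈ 23.8830.

π(105) = 27 and π(4537) = 615, so π(4537)/π(105) ≈ 22.7778. The PNT-predicted ratio is (4537/ln(4537)) / (105/ln(105)) ≈ 23.8830. The two agree to within a few percent, as expected.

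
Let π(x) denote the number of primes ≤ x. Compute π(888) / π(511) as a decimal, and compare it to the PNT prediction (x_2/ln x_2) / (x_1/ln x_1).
π(888)/π(511) = 154/97 ≈ 1.5876;  PNT prediction ≈ 1.5963.

π(511) = 97 and π(888) = 154, so π(888)/π(511) ≈ 1.5876. The PNT-predicted ratio is (888/ln(888)) / (511/ln(511)) ≈ 1.5963. The two agree to within a few percent, as expected.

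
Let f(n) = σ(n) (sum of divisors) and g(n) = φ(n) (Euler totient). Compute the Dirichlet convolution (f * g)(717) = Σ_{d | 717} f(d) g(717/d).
(σ * φ)(717) = 2868

Divisors of 717: [1, 3, 239, 717]. For each d | 717:
  d = 1: σ(1) · φ(717/1) = 1 · 476 = 476
  d = 3: σ(3) · φ(717/3) = 4 · 238 = 952
  d = 239: σ(239) · φ(717/239) = 240 · 2 = 480
  d = 717: σ(717) · φ(717/717) = 960 · 1 = 960
Summing: (σ * φ)(717) = 476 + 952 + 480 + 960 = 2868.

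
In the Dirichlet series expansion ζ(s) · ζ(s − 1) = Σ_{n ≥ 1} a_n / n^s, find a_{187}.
σ(187) = 216

In the product (Σ m^0/m^s)(Σ k / k^s) = Σ (Σ_{d | n} d) / n^s, the coefficient of 1/n^s is σ(n) = Σ_{d | n} d. For n = 187, divisors are [1, 11, 17, 187]; summing: σ(187) = 216.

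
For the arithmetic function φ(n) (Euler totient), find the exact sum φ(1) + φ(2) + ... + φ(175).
Σ_{n ≤ 175} φ(n) = 9370

Compute φ(n) for each 1 ≤ n ≤ 175: φ(1) = 1, φ(2) = 1, φ(3) = 2, φ(4) = 2, φ(5) = 4, φ(6) = 2, φ(7) = 6, φ(8) = 4, φ(9) = 6, φ(10) = 4, φ(11) = 10, φ(12) = 4, φ(13) = 12, φ(14) = 6, φ(15) = 8, φ(16) = 8, φ(17) = 16, φ(18) = 6, φ(19) = 18, φ(20) = 8, φ(21) = 12, φ(22) = 10, φ(23) = 22, φ(24) = 8, φ(25) = 20, φ(26) = 12, φ(27) = 18, φ(28) = 12, φ(29) = 28, φ(30) = 8, φ(31) = 30, φ(32) = 16, φ(33) = 20, φ(34) = 16, φ(35) = 24, φ(36) = 12, φ(37) = 36, φ(38) = 18, φ(39) = 24, φ(40) = 16, φ(41) = 40, φ(42) = 12, φ(43) = 42, φ(44) = 20, φ(45) = 24, φ(46) = 22, φ(47) = 46, φ(48) = 16, φ(49) = 42, φ(50) = 20, φ(51) = 32, φ(52) = 24, φ(53) = 52, φ(54) = 18, φ(55) = 40, φ(56) = 24, φ(57) = 36, φ(58) = 28, φ(59) = 58, φ(60) = 16, φ(61) = 60, φ(62) = 30, φ(63) = 36, φ(64) = 32, φ(65) = 48, φ(66) = 20, φ(67) = 66, φ(68) = 32, φ(69) = 44, φ(70) = 24, φ(71) = 70, φ(72) = 24, φ(73) = 72, φ(74) = 36, φ(75) = 40, φ(76) = 36, φ(77) = 60, φ(78) = 24, φ(79) = 78, φ(80) = 32, φ(81) = 54, φ(82) = 40, φ(83) = 82, φ(84) = 24, φ(85) = 64, φ(86) = 42, φ(87) = 56, φ(88) = 40, φ(89) = 88, φ(90) = 24, φ(91) = 72, φ(92) = 44, φ(93) = 60, φ(94) = 46, φ(95) = 72, φ(96) = 32, φ(97) = 96, φ(98) = 42, φ(99) = 60, φ(100) = 40, φ(101) = 100, φ(102) = 32, φ(103) = 102, φ(104) = 48, φ(105) = 48, φ(106) = 52, φ(107) = 106, φ(108) = 36, φ(109) = 108, φ(110) = 40, φ(111) = 72, φ(112) = 48, φ(113) = 112, φ(114) = 36, φ(115) = 88, φ(116) = 56, φ(117) = 72, φ(118) = 58, φ(119) = 96, φ(120) = 32, φ(121) = 110, φ(122) = 60, φ(123) = 80, φ(124) = 60, φ(125) = 100, φ(126) = 36, φ(127) = 126, φ(128) = 64, φ(129) = 84, φ(130) = 48, φ(131) = 130, φ(132) = 40, φ(133) = 108, φ(134) = 66, φ(135) = 72, φ(136) = 64, φ(137) = 136, φ(138) = 44, φ(139) = 138, φ(140) = 48, φ(141) = 92, φ(142) = 70, φ(143) = 120, φ(144) = 48, φ(145) = 112, φ(146) = 72, φ(147) = 84, φ(148) = 72, φ(149) = 148, φ(150) = 40, φ(151) = 150, φ(152) = 72, φ(153) = 96, φ(154) = 60, φ(155) = 120, φ(156) = 48, φ(157) = 156, φ(158) = 78, φ(159) = 104, φ(160) = 64, φ(161) = 132, φ(162) = 54, φ(163) = 162, φ(164) = 80, φ(165) = 80, φ(166) = 82, φ(167) = 166, φ(168) = 48, φ(169) = 156, φ(170) = 64, φ(171) = 108, φ(172) = 84, φ(173) = 172, φ(174) = 56, φ(175) = 120. Summing all 175 values: 9370. (Average order: Σ_{n ≤ x} φ(n) ~ (3/π²) x². For x = 175, (3/π²)·175² ≈ 9308.88.)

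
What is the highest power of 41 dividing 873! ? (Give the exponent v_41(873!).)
v_41(873!) = 21

Legendre's formula: v_p(n!) = Σ_{k ≥ 1} ⌊n / p^k⌋. For p = 41, n = 873, the terms are:
  ⌊873/41^1⌋ = ⌊873/41⌋ = 21
(the next term ⌊873/41^2⌋ = 0, terminating the sum). Summing: v_41(873!) = 21 = 21.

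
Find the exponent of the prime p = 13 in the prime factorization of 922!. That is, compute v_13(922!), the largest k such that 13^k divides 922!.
v_13(922!) = 75

Legendre's formula: v_p(n!) = Σ_{k ≥ 1} ⌊n / p^k⌋. For p = 13, n = 922, the terms are:
  ⌊922/13^1⌋ = ⌊922/13⌋ = 70
  ⌊922/13^2⌋ = ⌊922/169⌋ = 5
(the next term ⌊922/13^3⌋ = 0, terminating the sum). Summing: v_13(922!) = 70 + 5 = 75.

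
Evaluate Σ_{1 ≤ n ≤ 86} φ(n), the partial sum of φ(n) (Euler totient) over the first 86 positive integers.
Σ_{n ≤ 86} φ(n) = 2272

Compute φ(n) for each 1 ≤ n ≤ 86: φ(1) = 1, φ(2) = 1, φ(3) = 2, φ(4) = 2, φ(5) = 4, φ(6) = 2, φ(7) = 6, φ(8) = 4, φ(9) = 6, φ(10) = 4, φ(11) = 10, φ(12) = 4, φ(13) = 12, φ(14) = 6, φ(15) = 8, φ(16) = 8, φ(17) = 16, φ(18) = 6, φ(19) = 18, φ(20) = 8, φ(21) = 12, φ(22) = 10, φ(23) = 22, φ(24) = 8, φ(25) = 20, φ(26) = 12, φ(27) = 18, φ(28) = 12, φ(29) = 28, φ(30) = 8, φ(31) = 30, φ(32) = 16, φ(33) = 20, φ(34) = 16, φ(35) = 24, φ(36) = 12, φ(37) = 36, φ(38) = 18, φ(39) = 24, φ(40) = 16, φ(41) = 40, φ(42) = 12, φ(43) = 42, φ(44) = 20, φ(45) = 24, φ(46) = 22, φ(47) = 46, φ(48) = 16, φ(49) = 42, φ(50) = 20, φ(51) = 32, φ(52) = 24, φ(53) = 52, φ(54) = 18, φ(55) = 40, φ(56) = 24, φ(57) = 36, φ(58) = 28, φ(59) = 58, φ(60) = 16, φ(61) = 60, φ(62) = 30, φ(63) = 36, φ(64) = 32, φ(65) = 48, φ(66) = 20, φ(67) = 66, φ(68) = 32, φ(69) = 44, φ(70) = 24, φ(71) = 70, φ(72) = 24, φ(73) = 72, φ(74) = 36, φ(75) = 40, φ(76) = 36, φ(77) = 60, φ(78) = 24, φ(79) = 78, φ(80) = 32, φ(81) = 54, φ(82) = 40, φ(83) = 82, φ(84) = 24, φ(85) = 64, φ(86) = 42. Summing all 86 values: 2272. (Average order: Σ_{n ≤ x} φ(n) ~ (3/π²) x². For x = 86, (3/π²)·86² ≈ 2248.11.)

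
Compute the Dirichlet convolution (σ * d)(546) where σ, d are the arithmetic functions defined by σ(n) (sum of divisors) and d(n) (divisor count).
(σ * d)(546) = 4800

Divisors of 546: [1, 2, 3, 6, 7, 13, 14, 21, 26, 39, 42, 78, 91, 182, 273, 546]. For each d | 546:
  d = 1: σ(1) · d(546/1) = 1 · 16 = 16
  d = 2: σ(2) · d(546/2) = 3 · 8 = 24
  d = 3: σ(3) · d(546/3) = 4 · 8 = 32
  d = 6: σ(6) · d(546/6) = 12 · 4 = 48
  d = 7: σ(7) · d(546/7) = 8 · 8 = 64
  d = 13: σ(13) · d(546/13) = 14 · 8 = 112
  d = 14: σ(14) · d(546/14) = 24 · 4 = 96
  d = 21: σ(21) · d(546/21) = 32 · 4 = 128
  d = 26: σ(26) · d(546/26) = 42 · 4 = 168
  d = 39: σ(39) · d(546/39) = 56 · 4 = 224
  d = 42: σ(42) · d(546/42) = 96 · 2 = 192
  d = 78: σ(78) · d(546/78) = 168 · 2 = 336
  d = 91: σ(91) · d(546/91) = 112 · 4 = 448
  d = 182: σ(182) · d(546/182) = 336 · 2 = 672
  d = 273: σ(273) · d(546/273) = 448 · 2 = 896
  d = 546: σ(546) · d(546/546) = 1344 · 1 = 1344
Summing: (σ * d)(546) = 16 + 24 + 32 + 48 + 64 + 112 + 96 + 128 + 168 + 224 + 192 + 336 + 448 + 672 + 896 + 1344 = 4800.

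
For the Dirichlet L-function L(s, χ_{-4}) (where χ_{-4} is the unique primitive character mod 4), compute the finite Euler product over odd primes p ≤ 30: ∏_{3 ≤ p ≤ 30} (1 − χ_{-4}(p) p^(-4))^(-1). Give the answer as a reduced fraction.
∏ = 2025743556867464796746949565/2048388086956649527369531392

The odd primes p ≤ 30 are [3, 5, 7, 11, 13, 17, 19, 23, 29]. For each, χ(p) = 1 if p ≡ 1 mod 4, χ(p) = −1 if p ≡ 3 mod 4. Taking (1 − χ(p)/p^4)^(-1) = p^4/(p^4 − χ(p)): (1 − (-1)/3^4)^(-1) · (1 − (1)/5^4)^(-1) · (1 − (-1)/7^4)^(-1) · (1 − (-1)/11^4)^(-1) · (1 − (1)/13^4)^(-1) · (1 − (1)/17^4)^(-1) · (1 − (-1)/19^4)^(-1) · (1 − (-1)/23^4)^(-1) · (1 − (1)/29^4)^(-1) = 2025743556867464796746949565/2048388086956649527369531392.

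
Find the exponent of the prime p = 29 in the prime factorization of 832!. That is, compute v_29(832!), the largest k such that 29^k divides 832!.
v_29(832!) = 28

Legendre's formula: v_p(n!) = Σ_{k ≥ 1} ⌊n / p^k⌋. For p = 29, n = 832, the terms are:
  ⌊832/29^1⌋ = ⌊832/29⌋ = 28
(the next term ⌊832/29^2⌋ = 0, terminating the sum). Summing: v_29(832!) = 28 = 28.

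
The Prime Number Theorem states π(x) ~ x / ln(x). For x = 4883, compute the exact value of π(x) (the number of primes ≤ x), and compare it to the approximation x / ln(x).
π(4883) = 653;  x/ln(x) ≈ 574.91;  relative error ≈ 11.96%.

Directly count primes up to 4883: π(4883) = 653. The PNT approximation gives 4883/ln(4883) ≈ 4883/8.49352 ≈ 574.91. Relative error (π(x) − x/ln(x)) / π(x) ≈ 11.96%; the approximation is known to undercount slightly (Li(x) is a better estimate).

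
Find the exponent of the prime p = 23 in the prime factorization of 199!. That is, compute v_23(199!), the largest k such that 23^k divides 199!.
v_23(199!) = 8

Legendre's formula: v_p(n!) = Σ_{k ≥ 1} ⌊n / p^k⌋. For p = 23, n = 199, the terms are:
  ⌊199/23^1⌋ = ⌊199/23⌋ = 8
(the next term ⌊199/23^2⌋ = 0, terminating the sum). Summing: v_23(199!) = 8 = 8.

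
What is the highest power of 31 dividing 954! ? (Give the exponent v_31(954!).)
v_31(954!) = 30

Legendre's formula: v_p(n!) = Σ_{k ≥ 1} ⌊n / p^k⌋. For p = 31, n = 954, the terms are:
  ⌊954/31^1⌋ = ⌊954/31⌋ = 30
(the next term ⌊954/31^2⌋ = 0, terminating the sum). Summing: v_31(954!) = 30 = 30.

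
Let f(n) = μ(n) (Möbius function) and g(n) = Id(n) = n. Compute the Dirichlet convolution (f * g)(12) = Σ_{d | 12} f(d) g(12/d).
(μ * Id)(12) = 4

Divisors of 12: [1, 2, 3, 4, 6, 12]. For each d | 12:
  d = 1: μ(1) · Id(12/1) = 1 · 12 = 12
  d = 2: μ(2) · Id(12/2) = -1 · 6 = -6
  d = 3: μ(3) · Id(12/3) = -1 · 4 = -4
  d = 4: μ(4) · Id(12/4) = 0 · 3 = 0
  d = 6: μ(6) · Id(12/6) = 1 · 2 = 2
  d = 12: μ(12) · Id(12/12) = 0 · 1 = 0
Summing: (μ * Id)(12) = 12 + -6 + -4 + 0 + 2 + 0 = 4.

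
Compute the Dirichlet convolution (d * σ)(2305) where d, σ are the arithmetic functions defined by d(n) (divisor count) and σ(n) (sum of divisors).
(d * σ)(2305) = 3712

Divisors of 2305: [1, 5, 461, 2305]. For each d | 2305:
  d = 1: d(1) · σ(2305/1) = 1 · 2772 = 2772
  d = 5: d(5) · σ(2305/5) = 2 · 462 = 924
  d = 461: d(461) · σ(2305/461) = 2 · 6 = 12
  d = 2305: d(2305) · σ(2305/2305) = 4 · 1 = 4
Summing: (d * σ)(2305) = 2772 + 924 + 12 + 4 = 3712.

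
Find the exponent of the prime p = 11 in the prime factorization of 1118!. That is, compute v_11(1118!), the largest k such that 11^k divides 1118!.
v_11(1118!) = 110

Legendre's formula: v_p(n!) = Σ_{k ≥ 1} ⌊n / p^k⌋. For p = 11, n = 1118, the terms are:
  ⌊1118/11^1⌋ = ⌊1118/11⌋ = 101
  ⌊1118/11^2⌋ = ⌊1118/121⌋ = 9
(the next term ⌊1118/11^3⌋ = 0, terminating the sum). Summing: v_11(1118!) = 101 + 9 = 110.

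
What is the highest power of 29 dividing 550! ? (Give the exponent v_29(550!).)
v_29(550!) = 18

Legendre's formula: v_p(n!) = Σ_{k ≥ 1} ⌊n / p^k⌋. For p = 29, n = 550, the terms are:
  ⌊550/29^1⌋ = ⌊550/29⌋ = 18
(the next term ⌊550/29^2⌋ = 0, terminating the sum). Summing: v_29(550!) = 18 = 18.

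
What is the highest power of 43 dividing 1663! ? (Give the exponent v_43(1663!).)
v_43(1663!) = 38

Legendre's formula: v_p(n!) = Σ_{k ≥ 1} ⌊n / p^k⌋. For p = 43, n = 1663, the terms are:
  ⌊1663/43^1⌋ = ⌊1663/43⌋ = 38
(the next term ⌊1663/43^2⌋ = 0, terminating the sum). Summing: v_43(1663!) = 38 = 38.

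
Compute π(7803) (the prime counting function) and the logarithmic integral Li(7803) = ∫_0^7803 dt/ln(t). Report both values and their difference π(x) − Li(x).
π(7803) = 987;  Li(7803) ≈ 1004.47;  π(x) − Li(x) ≈ -17.47.

Direct count of primes ≤ 7803 gives π(7803) = 987. Numerical evaluation of the logarithmic integral gives Li(7803) ≈ 1004.47. The difference π(x) − Li(x) ≈ -17.47 is typically negative for small/moderate x (Li(x) overestimates), though Littlewood's theorem shows this sign changes infinitely often.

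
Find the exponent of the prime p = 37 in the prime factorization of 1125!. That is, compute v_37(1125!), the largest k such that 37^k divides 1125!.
v_37(1125!) = 30

Legendre's formula: v_p(n!) = Σ_{k ≥ 1} ⌊n / p^k⌋. For p = 37, n = 1125, the terms are:
  ⌊1125/37^1⌋ = ⌊1125/37⌋ = 30
(the next term ⌊1125/37^2⌋ = 0, terminating the sum). Summing: v_37(1125!) = 30 = 30.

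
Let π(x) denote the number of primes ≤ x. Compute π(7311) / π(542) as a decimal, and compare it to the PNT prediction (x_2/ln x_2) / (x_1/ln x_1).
π(7311)/π(542) = 932/100 ≈ 9.3200;  PNT prediction ≈ 9.5442.

π(542) = 100 and π(7311) = 932, so π(7311)/π(542) ≈ 9.3200. The PNT-predicted ratio is (7311/ln(7311)) / (542/ln(542)) ≈ 9.5442. The two agree to within a few percent, as expected.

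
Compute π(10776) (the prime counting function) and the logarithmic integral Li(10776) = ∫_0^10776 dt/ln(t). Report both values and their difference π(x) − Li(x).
π(10776) = 1312;  Li(10776) ≈ 1330.05;  π(x) − Li(x) ≈ -18.05.

Direct count of primes ≤ 10776 gives π(10776) = 1312. Numerical evaluation of the logarithmic integral gives Li(10776) ≈ 1330.05. The difference π(x) − Li(x) ≈ -18.05 is typically negative for small/moderate x (Li(x) overestimates), though Littlewood's theorem shows this sign changes infinitely often.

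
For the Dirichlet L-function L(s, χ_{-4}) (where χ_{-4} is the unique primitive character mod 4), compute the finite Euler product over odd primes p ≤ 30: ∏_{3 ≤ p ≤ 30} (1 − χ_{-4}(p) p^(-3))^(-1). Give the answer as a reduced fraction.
∏ = 332738560088645051275/343395528292159193088

The odd primes p ≤ 30 are [3, 5, 7, 11, 13, 17, 19, 23, 29]. For each, χ(p) = 1 if p ≡ 1 mod 4, χ(p) = −1 if p ≡ 3 mod 4. Taking (1 − χ(p)/p^3)^(-1) = p^3/(p^3 − χ(p)): (1 − (-1)/3^3)^(-1) · (1 − (1)/5^3)^(-1) · (1 − (-1)/7^3)^(-1) · (1 − (-1)/11^3)^(-1) · (1 − (1)/13^3)^(-1) · (1 − (1)/17^3)^(-1) · (1 − (-1)/19^3)^(-1) · (1 − (-1)/23^3)^(-1) · (1 − (1)/29^3)^(-1) = 332738560088645051275/343395528292159193088.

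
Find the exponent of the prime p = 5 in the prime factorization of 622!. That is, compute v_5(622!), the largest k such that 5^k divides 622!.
v_5(622!) = 152

Legendre's formula: v_p(n!) = Σ_{k ≥ 1} ⌊n / p^k⌋. For p = 5, n = 622, the terms are:
  ⌊622/5^1⌋ = ⌊622/5⌋ = 124
  ⌊622/5^2⌋ = ⌊622/25⌋ = 24
  ⌊622/5^3⌋ = ⌊622/125⌋ = 4
(the next term ⌊622/5^4⌋ = 0, terminating the sum). Summing: v_5(622!) = 124 + 24 + 4 = 152.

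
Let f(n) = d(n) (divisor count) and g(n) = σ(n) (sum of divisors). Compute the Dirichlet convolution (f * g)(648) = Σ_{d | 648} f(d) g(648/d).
(d * σ)(648) = 10962

Divisors of 648: [1, 2, 3, 4, 6, 8, 9, 12, 18, 24, 27, 36, 54, 72, 81, 108, 162, 216, 324, 648]. For each d | 648:
  d = 1: d(1) · σ(648/1) = 1 · 1815 = 1815
  d = 2: d(2) · σ(648/2) = 2 · 847 = 1694
  d = 3: d(3) · σ(648/3) = 2 · 600 = 1200
  d = 4: d(4) · σ(648/4) = 3 · 363 = 1089
  d = 6: d(6) · σ(648/6) = 4 · 280 = 1120
  d = 8: d(8) · σ(648/8) = 4 · 121 = 484
  d = 9: d(9) · σ(648/9) = 3 · 195 = 585
  d = 12: d(12) · σ(648/12) = 6 · 120 = 720
  d = 18: d(18) · σ(648/18) = 6 · 91 = 546
  d = 24: d(24) · σ(648/24) = 8 · 40 = 320
  d = 27: d(27) · σ(648/27) = 4 · 60 = 240
  d = 36: d(36) · σ(648/36) = 9 · 39 = 351
  d = 54: d(54) · σ(648/54) = 8 · 28 = 224
  d = 72: d(72) · σ(648/72) = 12 · 13 = 156
  d = 81: d(81) · σ(648/81) = 5 · 15 = 75
  d = 108: d(108) · σ(648/108) = 12 · 12 = 144
  d = 162: d(162) · σ(648/162) = 10 · 7 = 70
  d = 216: d(216) · σ(648/216) = 16 · 4 = 64
  d = 324: d(324) · σ(648/324) = 15 · 3 = 45
  d = 648: d(648) · σ(648/648) = 20 · 1 = 20
Summing: (d * σ)(648) = 1815 + 1694 + 1200 + 1089 + 1120 + 484 + 585 + 720 + 546 + 320 + 240 + 351 + 224 + 156 + 75 + 144 + 70 + 64 + 45 + 20 = 10962.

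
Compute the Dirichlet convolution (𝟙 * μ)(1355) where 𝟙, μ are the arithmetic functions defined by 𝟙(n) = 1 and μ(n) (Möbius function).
(𝟙 * μ)(1355) = 0

Divisors of 1355: [1, 5, 271, 1355]. For each d | 1355:
  d = 1: 𝟙(1) · μ(1355/1) = 1 · 1 = 1
  d = 5: 𝟙(5) · μ(1355/5) = 1 · -1 = -1
  d = 271: 𝟙(271) · μ(1355/271) = 1 · -1 = -1
  d = 1355: 𝟙(1355) · μ(1355/1355) = 1 · 1 = 1
Summing: (𝟙 * μ)(1355) = 1 + -1 + -1 + 1 = 0.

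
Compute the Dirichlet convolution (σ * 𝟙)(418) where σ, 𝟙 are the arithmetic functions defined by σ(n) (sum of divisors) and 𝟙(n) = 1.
(σ * 𝟙)(418) = 1092

Divisors of 418: [1, 2, 11, 19, 22, 38, 209, 418]. For each d | 418:
  d = 1: σ(1) · 𝟙(418/1) = 1 · 1 = 1
  d = 2: σ(2) · 𝟙(418/2) = 3 · 1 = 3
  d = 11: σ(11) · 𝟙(418/11) = 12 · 1 = 12
  d = 19: σ(19) · 𝟙(418/19) = 20 · 1 = 20
  d = 22: σ(22) · 𝟙(418/22) = 36 · 1 = 36
  d = 38: σ(38) · 𝟙(418/38) = 60 · 1 = 60
  d = 209: σ(209) · 𝟙(418/209) = 240 · 1 = 240
  d = 418: σ(418) · 𝟙(418/418) = 720 · 1 = 720
Summing: (σ * 𝟙)(418) = 1 + 3 + 12 + 20 + 36 + 60 + 240 + 720 = 1092.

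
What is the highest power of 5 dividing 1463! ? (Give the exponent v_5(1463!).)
v_5(1463!) = 363

Legendre's formula: v_p(n!) = Σ_{k ≥ 1} ⌊n / p^k⌋. For p = 5, n = 1463, the terms are:
  ⌊1463/5^1⌋ = ⌊1463/5⌋ = 292
  ⌊1463/5^2⌋ = ⌊1463/25⌋ = 58
  ⌊1463/5^3⌋ = ⌊1463/125⌋ = 11
  ⌊1463/5^4⌋ = ⌊1463/625⌋ = 2
(the next term ⌊1463/5^5⌋ = 0, terminating the sum). Summing: v_5(1463!) = 292 + 58 + 11 + 2 = 363.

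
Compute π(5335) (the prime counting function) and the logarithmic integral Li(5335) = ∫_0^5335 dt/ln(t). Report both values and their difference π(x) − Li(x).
π(5335) = 706;  Li(5335) ≈ 723.46;  π(x) − Li(x) ≈ -17.46.

Direct count of primes ≤ 5335 gives π(5335) = 706. Numerical evaluation of the logarithmic integral gives Li(5335) ≈ 723.46. The difference π(x) − Li(x) ≈ -17.46 is typically negative for small/moderate x (Li(x) overestimates), though Littlewood's theorem shows this sign changes infinitely often.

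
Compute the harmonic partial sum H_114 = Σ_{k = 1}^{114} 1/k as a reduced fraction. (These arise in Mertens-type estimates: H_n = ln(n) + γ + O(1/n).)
H_114 = 92422098728954394895401052885520758853316071035681/17379782769567790172972927968296006432665936992320

Direct summation: H_114 = 1 + 1/2 + ... + 1/114. The least common denominator is lcm(1, ..., 114) = 955888052326228459513511038256280353796626534577600; over this denominator the numerator is 955888052326228459513511038256280353796626534577600 + 477944026163114229756755519128140176898313267288800 + 318629350775409486504503679418760117932208844859200 + 238972013081557114878377759564070088449156633644400 + 191177610465245691902702207651256070759325306915520 + 159314675387704743252251839709380058966104422429600 + 136555436046604065644787291179468621970946647796800 + 119486006540778557439188879782035044224578316822200 + 106209783591803162168167893139586705977402948286400 + 95588805232622845951351103825628035379662653457760 + 86898913847838950864864639841480032163329684961600 + 79657337693852371626125919854690029483052211214800 + 73529850178940650731808541404329257984355887275200 + 68277718023302032822393645589734310985473323898400 + 63725870155081897300900735883752023586441768971840 + 59743003270389278719594439891017522112289158411100 + 56228708960366379971383002250369432576272149092800 + 53104891795901581084083946569793352988701474143200 + 50309897490854129448079528329277913357717186030400 + 47794402616311422975675551912814017689831326728880 + 45518478682201355214929097059822873990315549265600 + 43449456923919475432432319920740016081664842480800 + 41560350101140367804935262532881754512896805851200 + 39828668846926185813062959927345014741526105607400 + 38235522093049138380540441530251214151865061383104 + 36764925089470325365904270702164628992177943637600 + 35403261197267720722722631046528901992467649428800 + 34138859011651016411196822794867155492736661949200 + 32961656976766498603914173732975184613676777054400 + 31862935077540948650450367941876011793220884485920 + 30835098462136401919790678653428398509568597889600 + 29871501635194639359797219945508761056144579205550 + 28966304615946316954954879947160010721109894987200 + 28114354480183189985691501125184716288136074546400 + 27311087209320813128957458235893724394189329559360 + 26552445897950790542041973284896676494350737071600 + 25834812225033201608473271304223793345854771204800 + 25154948745427064724039764164638956678858593015200 + 24509950059646883577269513801443085994785295758400 + 23897201308155711487837775956407008844915663364440 + 23314342739664108768622220445275130580405525233600 + 22759239341100677607464548529911436995157774632800 + 22229954705261126965430489261773961716200617083200 + 21724728461959737716216159960370008040832421240400 + 21241956718360632433633578627917341195480589657280 + 20780175050570183902467631266440877256448402925600 + 20338043666515499138585341239495326676523968820800 + 19914334423463092906531479963672507370763052803700 + 19507919435229152234969613025638374567278092542400 + 19117761046524569190270220765125607075932530691552 + 18742902986788793323794334083456477525424049697600 + 18382462544735162682952135351082314496088971818800 + 18035623628796763387047378080307176486728802539200 + 17701630598633860361361315523264450996233824714400 + 17379782769567790172972927968296006432665936992320 + 17069429505825508205598411397433577746368330974600 + 16769965830284709816026509443092637785905728676800 + 16480828488383249301957086866487592306838388527200 + 16201492412308956940906966750106446674519093806400 + 15931467538770474325225183970938005896610442242960 + 15670295939774237041205098987807874652403713681600 + 15417549231068200959895339326714199254784298944800 + 15172826227400451738309699019940957996771849755200 + 14935750817597319679898609972754380528072289602775 + 14705970035788130146361708280865851596871177455040 + 14483152307973158477477439973580005360554947493600 + 14266985855615350141992702063526572444725769172800 + 14057177240091594992845750562592358144068037273200 + 13853450033713455934978420844293918170965601950400 + 13655543604660406564478729117946862197094664779680 + 13463212004594767035401563919102540194318683585600 + 13276222948975395271020986642448338247175368535800 + 13094356881181211774157685455565484298583925131200 + 12917406112516600804236635652111896672927385602400 + 12745174031016379460180147176750404717288353794368 + 12577474372713532362019882082319478339429296507600 + 12414130549691278694980662834497147451904240708800 + 12254975029823441788634756900721542997392647879200 + 12099848763623145057133051117168105744261095374400 + 11948600654077855743918887978203504422457831682220 + 11801087065755906907574210348842967330822549809600 + 11657171369832054384311110222637565290202762616800 + 11516723522002752524259169135617835587911163067200 + 11379619670550338803732274264955718497578887316400 + 11245741792073275994276600450073886515254429818560 + 11114977352630563482715244630886980858100308541600 + 10987218992255499534638057910991728204558925684800 + 10862364230979868858108079980185004020416210620200 + 10740315194676724264196753238834610716816028478400 + 10620978359180316216816789313958670597740294828640 + 10504264311277235818829791629189893997765126753600 + 10390087525285091951233815633220438628224201462800 + 10278366154045467306596892884476132836522865963200 + 10169021833257749569292670619747663338261984410400 + 10061979498170825889615905665855582671543437206080 + 9957167211731546453265739981836253685381526401850 + 9854516003363179994984649878930725296872438500800 + 9753959717614576117484806512819187283639046271200 + 9655434871982105651651626649053336907036631662400 + 9558880523262284595135110382562803537966265345776 + 9464238141843846133797138992636439146501252817600 + 9371451493394396661897167041728238762712024848800 + 9280466527439111257412728526760003434918704219200 + 9191231272367581341476067675541157248044485909400 + 9103695736440271042985819411964574798063109853120 + 9017811814398381693523689040153588243364401269600 + 8933533199310546350593561105198881811183425556800 + 8850815299316930180680657761632225498116912357200 + 8769615158956224399206523286754865631161711326400 + 8689891384783895086486463984148003216332968496160 + 8611604075011067202824423768074597781951590401600 + 8534714752912754102799205698716788873184165487300 + 8459186303771933270031071135011330564571916235200 + 8384982915142354908013254721546318892952864338400 = 5083215430092491719247057908703641736932383906962455, so H_114 = 5083215430092491719247057908703641736932383906962455/955888052326228459513511038256280353796626534577600; reducing by gcd(5083215430092491719247057908703641736932383906962455, 955888052326228459513511038256280353796626534577600) = 55 gives 92422098728954394895401052885520758853316071035681/17379782769567790172972927968296006432665936992320 ≈ 5.31779. (The PNT-adjacent estimate ln(114) + γ ≈ 5.31341 matches within O(1/n).)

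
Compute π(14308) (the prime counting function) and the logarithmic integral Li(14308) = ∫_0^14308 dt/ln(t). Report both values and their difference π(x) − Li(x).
π(14308) = 1678;  Li(14308) ≈ 1704.48;  π(x) − Li(x) ≈ -26.48.

Direct count of primes ≤ 14308 gives π(14308) = 1678. Numerical evaluation of the logarithmic integral gives Li(14308) ≈ 1704.48. The difference π(x) − Li(x) ≈ -26.48 is typically negative for small/moderate x (Li(x) overestimates), though Littlewood's theorem shows this sign changes infinitely often.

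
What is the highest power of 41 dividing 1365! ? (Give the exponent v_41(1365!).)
v_41(1365!) = 33

Legendre's formula: v_p(n!) = Σ_{k ≥ 1} ⌊n / p^k⌋. For p = 41, n = 1365, the terms are:
  ⌊1365/41^1⌋ = ⌊1365/41⌋ = 33
(the next term ⌊1365/41^2⌋ = 0, terminating the sum). Summing: v_41(1365!) = 33 = 33.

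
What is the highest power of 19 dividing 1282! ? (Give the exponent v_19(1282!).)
v_19(1282!) = 70

Legendre's formula: v_p(n!) = Σ_{k ≥ 1} ⌊n / p^k⌋. For p = 19, n = 1282, the terms are:
  ⌊1282/19^1⌋ = ⌊1282/19⌋ = 67
  ⌊1282/19^2⌋ = ⌊1282/361⌋ = 3
(the next term ⌊1282/19^3⌋ = 0, terminating the sum). Summing: v_19(1282!) = 67 + 3 = 70.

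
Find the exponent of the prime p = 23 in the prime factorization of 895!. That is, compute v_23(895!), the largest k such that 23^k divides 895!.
v_23(895!) = 39

Legendre's formula: v_p(n!) = Σ_{k ≥ 1} ⌊n / p^k⌋. For p = 23, n = 895, the terms are:
  ⌊895/23^1⌋ = ⌊895/23⌋ = 38
  ⌊895/23^2⌋ = ⌊895/529⌋ = 1
(the next term ⌊895/23^3⌋ = 0, terminating the sum). Summing: v_23(895!) = 38 + 1 = 39.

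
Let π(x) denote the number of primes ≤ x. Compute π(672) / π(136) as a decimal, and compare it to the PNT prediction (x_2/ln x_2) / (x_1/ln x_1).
π(672)/π(136) = 121/32 ≈ 3.7812;  PNT prediction ≈ 3.7286.

π(136) = 32 and π(672) = 121, so π(672)/π(136) ≈ 3.7812. The PNT-predicted ratio is (672/ln(672)) / (136/ln(136)) ≈ 3.7286. The two agree to within a few percent, as expected.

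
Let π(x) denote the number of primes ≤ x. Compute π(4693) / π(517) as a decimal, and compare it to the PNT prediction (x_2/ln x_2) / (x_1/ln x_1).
π(4693)/π(517) = 634/97 ≈ 6.5361;  PNT prediction ≈ 6.7089.

π(517) = 97 and π(4693) = 634, so π(4693)/π(517) ≈ 6.5361. The PNT-predicted ratio is (4693/ln(4693)) / (517/ln(517)) ≈ 6.7089. The two agree to within a few percent, as expected.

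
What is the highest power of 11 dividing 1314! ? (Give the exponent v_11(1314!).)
v_11(1314!) = 129

Legendre's formula: v_p(n!) = Σ_{k ≥ 1} ⌊n / p^k⌋. For p = 11, n = 1314, the terms are:
  ⌊1314/11^1⌋ = ⌊1314/11⌋ = 119
  ⌊1314/11^2⌋ = ⌊1314/121⌋ = 10
(the next term ⌊1314/11^3⌋ = 0, terminating the sum). Summing: v_11(1314!) = 119 + 10 = 129.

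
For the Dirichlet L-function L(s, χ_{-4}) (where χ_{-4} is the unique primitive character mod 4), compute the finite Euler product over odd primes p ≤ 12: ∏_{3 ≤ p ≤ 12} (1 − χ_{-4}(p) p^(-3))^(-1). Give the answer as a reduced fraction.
∏ = 24457125/25252352

The odd primes p ≤ 12 are [3, 5, 7, 11]. For each, χ(p) = 1 if p ≡ 1 mod 4, χ(p) = −1 if p ≡ 3 mod 4. Taking (1 − χ(p)/p^3)^(-1) = p^3/(p^3 − χ(p)): (1 − (-1)/3^3)^(-1) · (1 − (1)/5^3)^(-1) · (1 − (-1)/7^3)^(-1) · (1 − (-1)/11^3)^(-1) = 24457125/25252352.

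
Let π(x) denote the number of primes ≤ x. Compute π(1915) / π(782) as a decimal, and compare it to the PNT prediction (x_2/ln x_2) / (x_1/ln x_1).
π(1915)/π(782) = 293/137 ≈ 2.1387;  PNT prediction ≈ 2.1586.

π(782) = 137 and π(1915) = 293, so π(1915)/π(782) ≈ 2.1387. The PNT-predicted ratio is (1915/ln(1915)) / (782/ln(782)) ≈ 2.1586. The two agree to within a few percent, as expected.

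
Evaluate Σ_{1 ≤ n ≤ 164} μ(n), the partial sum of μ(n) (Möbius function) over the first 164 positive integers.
Σ_{n ≤ 164} μ(n) = 0

Compute μ(n) for each 1 ≤ n ≤ 164: μ(1) = 1, μ(2) = -1, μ(3) = -1, μ(4) = 0, μ(5) = -1, μ(6) = 1, μ(7) = -1, μ(8) = 0, μ(9) = 0, μ(10) = 1, μ(11) = -1, μ(12) = 0, μ(13) = -1, μ(14) = 1, μ(15) = 1, μ(16) = 0, μ(17) = -1, μ(18) = 0, μ(19) = -1, μ(20) = 0, μ(21) = 1, μ(22) = 1, μ(23) = -1, μ(24) = 0, μ(25) = 0, μ(26) = 1, μ(27) = 0, μ(28) = 0, μ(29) = -1, μ(30) = -1, μ(31) = -1, μ(32) = 0, μ(33) = 1, μ(34) = 1, μ(35) = 1, μ(36) = 0, μ(37) = -1, μ(38) = 1, μ(39) = 1, μ(40) = 0, μ(41) = -1, μ(42) = -1, μ(43) = -1, μ(44) = 0, μ(45) = 0, μ(46) = 1, μ(47) = -1, μ(48) = 0, μ(49) = 0, μ(50) = 0, μ(51) = 1, μ(52) = 0, μ(53) = -1, μ(54) = 0, μ(55) = 1, μ(56) = 0, μ(57) = 1, μ(58) = 1, μ(59) = -1, μ(60) = 0, μ(61) = -1, μ(62) = 1, μ(63) = 0, μ(64) = 0, μ(65) = 1, μ(66) = -1, μ(67) = -1, μ(68) = 0, μ(69) = 1, μ(70) = -1, μ(71) = -1, μ(72) = 0, μ(73) = -1, μ(74) = 1, μ(75) = 0, μ(76) = 0, μ(77) = 1, μ(78) = -1, μ(79) = -1, μ(80) = 0, μ(81) = 0, μ(82) = 1, μ(83) = -1, μ(84) = 0, μ(85) = 1, μ(86) = 1, μ(87) = 1, μ(88) = 0, μ(89) = -1, μ(90) = 0, μ(91) = 1, μ(92) = 0, μ(93) = 1, μ(94) = 1, μ(95) = 1, μ(96) = 0, μ(97) = -1, μ(98) = 0, μ(99) = 0, μ(100) = 0, μ(101) = -1, μ(102) = -1, μ(103) = -1, μ(104) = 0, μ(105) = -1, μ(106) = 1, μ(107) = -1, μ(108) = 0, μ(109) = -1, μ(110) = -1, μ(111) = 1, μ(112) = 0, μ(113) = -1, μ(114) = -1, μ(115) = 1, μ(116) = 0, μ(117) = 0, μ(118) = 1, μ(119) = 1, μ(120) = 0, μ(121) = 0, μ(122) = 1, μ(123) = 1, μ(124) = 0, μ(125) = 0, μ(126) = 0, μ(127) = -1, μ(128) = 0, μ(129) = 1, μ(130) = -1, μ(131) = -1, μ(132) = 0, μ(133) = 1, μ(134) = 1, μ(135) = 0, μ(136) = 0, μ(137) = -1, μ(138) = -1, μ(139) = -1, μ(140) = 0, μ(141) = 1, μ(142) = 1, μ(143) = 1, μ(144) = 0, μ(145) = 1, μ(146) = 1, μ(147) = 0, μ(148) = 0, μ(149) = -1, μ(150) = 0, μ(151) = -1, μ(152) = 0, μ(153) = 0, μ(154) = -1, μ(155) = 1, μ(156) = 0, μ(157) = -1, μ(158) = 1, μ(159) = 1, μ(160) = 0, μ(161) = 1, μ(162) = 0, μ(163) = -1, μ(164) = 0. Summing all 164 values: 0. (Mertens function M(x) = Σ_{n ≤ x} μ(n); on average M(x) should be small (PNT ⟺ M(x) = o(x)).)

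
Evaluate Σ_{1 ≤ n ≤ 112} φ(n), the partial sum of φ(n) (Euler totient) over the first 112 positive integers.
Σ_{n ≤ 112} φ(n) = 3836

Compute φ(n) for each 1 ≤ n ≤ 112: φ(1) = 1, φ(2) = 1, φ(3) = 2, φ(4) = 2, φ(5) = 4, φ(6) = 2, φ(7) = 6, φ(8) = 4, φ(9) = 6, φ(10) = 4, φ(11) = 10, φ(12) = 4, φ(13) = 12, φ(14) = 6, φ(15) = 8, φ(16) = 8, φ(17) = 16, φ(18) = 6, φ(19) = 18, φ(20) = 8, φ(21) = 12, φ(22) = 10, φ(23) = 22, φ(24) = 8, φ(25) = 20, φ(26) = 12, φ(27) = 18, φ(28) = 12, φ(29) = 28, φ(30) = 8, φ(31) = 30, φ(32) = 16, φ(33) = 20, φ(34) = 16, φ(35) = 24, φ(36) = 12, φ(37) = 36, φ(38) = 18, φ(39) = 24, φ(40) = 16, φ(41) = 40, φ(42) = 12, φ(43) = 42, φ(44) = 20, φ(45) = 24, φ(46) = 22, φ(47) = 46, φ(48) = 16, φ(49) = 42, φ(50) = 20, φ(51) = 32, φ(52) = 24, φ(53) = 52, φ(54) = 18, φ(55) = 40, φ(56) = 24, φ(57) = 36, φ(58) = 28, φ(59) = 58, φ(60) = 16, φ(61) = 60, φ(62) = 30, φ(63) = 36, φ(64) = 32, φ(65) = 48, φ(66) = 20, φ(67) = 66, φ(68) = 32, φ(69) = 44, φ(70) = 24, φ(71) = 70, φ(72) = 24, φ(73) = 72, φ(74) = 36, φ(75) = 40, φ(76) = 36, φ(77) = 60, φ(78) = 24, φ(79) = 78, φ(80) = 32, φ(81) = 54, φ(82) = 40, φ(83) = 82, φ(84) = 24, φ(85) = 64, φ(86) = 42, φ(87) = 56, φ(88) = 40, φ(89) = 88, φ(90) = 24, φ(91) = 72, φ(92) = 44, φ(93) = 60, φ(94) = 46, φ(95) = 72, φ(96) = 32, φ(97) = 96, φ(98) = 42, φ(99) = 60, φ(100) = 40, φ(101) = 100, φ(102) = 32, φ(103) = 102, φ(104) = 48, φ(105) = 48, φ(106) = 52, φ(107) = 106, φ(108) = 36, φ(109) = 108, φ(110) = 40, φ(111) = 72, φ(112) = 48. Summing all 112 values: 3836. (Average order: Σ_{n ≤ x} φ(n) ~ (3/π²) x². For x = 112, (3/π²)·112² ≈ 3812.92.)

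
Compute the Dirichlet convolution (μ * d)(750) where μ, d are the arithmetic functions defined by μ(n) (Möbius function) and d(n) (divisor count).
(μ * d)(750) = 1

Divisors of 750: [1, 2, 3, 5, 6, 10, 15, 25, 30, 50, 75, 125, 150, 250, 375, 750]. For each d | 750:
  d = 1: μ(1) · d(750/1) = 1 · 16 = 16
  d = 2: μ(2) · d(750/2) = -1 · 8 = -8
  d = 3: μ(3) · d(750/3) = -1 · 8 = -8
  d = 5: μ(5) · d(750/5) = -1 · 12 = -12
  d = 6: μ(6) · d(750/6) = 1 · 4 = 4
  d = 10: μ(10) · d(750/10) = 1 · 6 = 6
  d = 15: μ(15) · d(750/15) = 1 · 6 = 6
  d = 25: μ(25) · d(750/25) = 0 · 8 = 0
  d = 30: μ(30) · d(750/30) = -1 · 3 = -3
  d = 50: μ(50) · d(750/50) = 0 · 4 = 0
  d = 75: μ(75) · d(750/75) = 0 · 4 = 0
  d = 125: μ(125) · d(750/125) = 0 · 4 = 0
  d = 150: μ(150) · d(750/150) = 0 · 2 = 0
  d = 250: μ(250) · d(750/250) = 0 · 2 = 0
  d = 375: μ(375) · d(750/375) = 0 · 2 = 0
  d = 750: μ(750) · d(750/750) = 0 · 1 = 0
Summing: (μ * d)(750) = 16 + -8 + -8 + -12 + 4 + 6 + 6 + 0 + -3 + 0 + 0 + 0 + 0 + 0 + 0 + 0 = 1.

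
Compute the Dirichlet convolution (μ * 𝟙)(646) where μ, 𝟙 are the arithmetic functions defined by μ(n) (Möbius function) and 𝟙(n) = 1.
(μ * 𝟙)(646) = 0

Divisors of 646: [1, 2, 17, 19, 34, 38, 323, 646]. For each d | 646:
  d = 1: μ(1) · 𝟙(646/1) = 1 · 1 = 1
  d = 2: μ(2) · 𝟙(646/2) = -1 · 1 = -1
  d = 17: μ(17) · 𝟙(646/17) = -1 · 1 = -1
  d = 19: μ(19) · 𝟙(646/19) = -1 · 1 = -1
  d = 34: μ(34) · 𝟙(646/34) = 1 · 1 = 1
  d = 38: μ(38) · 𝟙(646/38) = 1 · 1 = 1
  d = 323: μ(323) · 𝟙(646/323) = 1 · 1 = 1
  d = 646: μ(646) · 𝟙(646/646) = -1 · 1 = -1
Summing: (μ * 𝟙)(646) = 1 + -1 + -1 + -1 + 1 + 1 + 1 + -1 = 0.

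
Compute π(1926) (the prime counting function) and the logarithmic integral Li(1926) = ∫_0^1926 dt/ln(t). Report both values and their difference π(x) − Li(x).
π(1926) = 293;  Li(1926) ≈ 305.05;  π(x) − Li(x) ≈ -12.05.

Direct count of primes ≤ 1926 gives π(1926) = 293. Numerical evaluation of the logarithmic integral gives Li(1926) ≈ 305.05. The difference π(x) − Li(x) ≈ -12.05 is typically negative for small/moderate x (Li(x) overestimates), though Littlewood's theorem shows this sign changes infinitely often.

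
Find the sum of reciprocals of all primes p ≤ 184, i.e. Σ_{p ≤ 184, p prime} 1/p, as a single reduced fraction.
Σ 1/p = 10408867916382550633331528920459565913027063402071390584941986323453055203/5397346292805549782720214077673687806275517530364350655459511599582614290

π(184) = 42, so the primes ≤ 184 are [2, 3, 5, 7, 11, 13, 17, 19, 23, 29, 31, 37, 41, 43, 47, 53, 59, 61, 67, 71, 73, 79, 83, 89, 97, 101, 103, 107, 109, 113, 127, 131, 137, 139, 149, 151, 157, 163, 167, 173, 179, 181]. Summing 1/p over these primes: 10408867916382550633331528920459565913027063402071390584941986323453055203/5397346292805549782720214077673687806275517530364350655459511599582614290 ≈ 1.9285. Mertens estimate ln ln(184) + 0.2615 ≈ 1.9130.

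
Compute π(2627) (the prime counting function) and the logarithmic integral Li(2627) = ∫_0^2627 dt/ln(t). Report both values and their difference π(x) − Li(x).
π(2627) = 381;  Li(2627) ≈ 395.79;  π(x) − Li(x) ≈ -14.79.

Direct count of primes ≤ 2627 gives π(2627) = 381. Numerical evaluation of the logarithmic integral gives Li(2627) ≈ 395.79. The difference π(x) − Li(x) ≈ -14.79 is typically negative for small/moderate x (Li(x) overestimates), though Littlewood's theorem shows this sign changes infinitely often.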